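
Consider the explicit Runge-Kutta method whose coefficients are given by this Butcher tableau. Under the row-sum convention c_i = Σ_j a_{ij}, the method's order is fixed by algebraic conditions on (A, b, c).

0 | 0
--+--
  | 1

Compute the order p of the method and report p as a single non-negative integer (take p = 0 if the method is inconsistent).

1

b = (1)
c = (0)
Σ b_i: 1·1 = 1 ✓; 1 stage ⇒ order 1.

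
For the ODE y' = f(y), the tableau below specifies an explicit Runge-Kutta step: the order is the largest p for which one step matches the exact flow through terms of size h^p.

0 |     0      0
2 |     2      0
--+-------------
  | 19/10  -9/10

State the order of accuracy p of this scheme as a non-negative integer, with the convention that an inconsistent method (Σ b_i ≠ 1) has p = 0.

1

b = (19/10, -9/10)
c = (0, 2)
Σ b_i: 19/10·1 + (-9/10)·1 = 1 ✓
b·c: (-9/10)·2 = -9/5 ≠ 1/2 ⇒ order 1.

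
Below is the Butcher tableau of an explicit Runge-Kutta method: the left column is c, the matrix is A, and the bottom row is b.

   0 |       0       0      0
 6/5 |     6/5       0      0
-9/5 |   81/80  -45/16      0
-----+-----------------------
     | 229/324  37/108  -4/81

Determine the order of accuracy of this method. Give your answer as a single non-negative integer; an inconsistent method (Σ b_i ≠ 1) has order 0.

3

b = (229/324, 37/108, -4/81)
c = (0, 6/5, -9/5)
Ac = (0, 0, -27/8)
Σ b_i: 229/324·1 + 37/108·1 + (-4/81)·1 = 1 ✓
b·c: 37/108·6/5 + (-4/81)·(-9/5) = 1/2 ✓
b·c²: 37/108·36/25 + (-4/81)·81/25 = 1/3 ✓
b·Ac: (-4/81)·(-27/8) = 1/6 ✓; 3 stages ⇒ order 3.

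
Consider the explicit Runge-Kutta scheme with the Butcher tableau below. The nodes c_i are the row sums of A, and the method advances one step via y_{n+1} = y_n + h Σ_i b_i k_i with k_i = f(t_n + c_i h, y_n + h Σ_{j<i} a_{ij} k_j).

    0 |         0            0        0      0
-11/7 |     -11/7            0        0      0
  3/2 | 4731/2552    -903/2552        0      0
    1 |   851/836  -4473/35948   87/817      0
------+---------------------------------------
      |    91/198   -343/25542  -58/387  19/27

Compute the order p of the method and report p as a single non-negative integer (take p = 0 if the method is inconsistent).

4

b = (91/198, -343/25542, -58/387, 19/27)
c = (0, -11/7, 3/2, 1)
Ac = (0, 0, 129/232, 27/76)
Σ b_i: 91/198·1 + (-343/25542)·1 + (-58/387)·1 + 19/27·1 = 1 ✓
b·c: (-343/25542)·(-11/7) + (-58/387)·3/2 + 19/27·1 = 1/2 ✓
b·c²: (-343/25542)·121/49 + (-58/387)·9/4 + 19/27·1 = 1/3 ✓
b·Ac: (-58/387)·129/232 + 19/27·27/76 = 1/6 ✓
b·c³: (-343/25542)·(-1331/343) + (-58/387)·27/8 + 19/27·1 = 1/4 ✓
b·(c∘Ac): (-58/387)·387/464 + 19/27·27/76 = 1/8 ✓
b·Ac²: (-58/387)·(-1419/1624) + 19/27·(-9/133) = 1/12 ✓
b·A²c: 19/27·9/152 = 1/24 ✓; 4 stages ⇒ order 4.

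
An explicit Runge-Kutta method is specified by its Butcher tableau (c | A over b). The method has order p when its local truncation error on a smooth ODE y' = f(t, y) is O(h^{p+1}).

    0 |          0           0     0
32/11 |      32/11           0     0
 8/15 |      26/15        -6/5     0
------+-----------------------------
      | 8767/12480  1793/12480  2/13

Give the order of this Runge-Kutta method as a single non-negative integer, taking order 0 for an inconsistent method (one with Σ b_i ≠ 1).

2

b = (8767/12480, 1793/12480, 2/13)
c = (0, 32/11, 8/15)
Ac = (0, 0, -192/55)
Σ b_i: 8767/12480·1 + 1793/12480·1 + 2/13·1 = 1 ✓
b·c: 1793/12480·32/11 + 2/13·8/15 = 1/2 ✓
b·c²: 1793/12480·1024/121 + 2/13·64/225 = 40528/32175 ≠ 1/3 ⇒ order 2.
b·Ac: 2/13·(-192/55) = -384/715 ≠ 1/6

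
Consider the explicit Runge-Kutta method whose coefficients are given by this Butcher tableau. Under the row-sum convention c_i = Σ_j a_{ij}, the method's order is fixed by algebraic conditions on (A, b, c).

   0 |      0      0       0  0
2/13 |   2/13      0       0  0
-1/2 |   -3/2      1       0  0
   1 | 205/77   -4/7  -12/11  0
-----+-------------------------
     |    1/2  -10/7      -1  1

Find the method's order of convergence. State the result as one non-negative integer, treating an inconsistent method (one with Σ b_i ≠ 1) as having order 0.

b = (1/2, -10/7, -1, 1)
c = (0, 2/13, -1/2, 1)
Ac = (0, 0, 2/13, 458/1001)
Σ b_i: 1/2·1 + (-10/7)·1 + (-1)·1 + 1·1 = -13/14 ≠ 1 ⇒ order 0.

0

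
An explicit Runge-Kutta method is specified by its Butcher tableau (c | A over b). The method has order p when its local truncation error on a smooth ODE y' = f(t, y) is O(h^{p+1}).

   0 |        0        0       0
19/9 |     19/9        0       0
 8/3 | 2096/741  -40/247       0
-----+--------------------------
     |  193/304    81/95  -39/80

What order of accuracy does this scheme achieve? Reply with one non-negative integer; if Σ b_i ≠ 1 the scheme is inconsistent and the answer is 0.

3

b = (193/304, 81/95, -39/80)
c = (0, 19/9, 8/3)
Ac = (0, 0, -40/117)
Σ b_i: 193/304·1 + 81/95·1 + (-39/80)·1 = 1 ✓
b·c: 81/95·19/9 + (-39/80)·8/3 = 1/2 ✓
b·c²: 81/95·361/81 + (-39/80)·64/9 = 1/3 ✓
b·Ac: (-39/80)·(-40/117) = 1/6 ✓; 3 stages ⇒ order 3.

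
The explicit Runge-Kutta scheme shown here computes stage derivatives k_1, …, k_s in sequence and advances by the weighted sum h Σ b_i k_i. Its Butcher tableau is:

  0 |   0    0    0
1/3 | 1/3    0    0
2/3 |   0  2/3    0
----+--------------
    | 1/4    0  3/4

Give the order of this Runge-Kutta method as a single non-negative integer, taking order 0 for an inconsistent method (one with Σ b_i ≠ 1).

b = (1/4, 0, 3/4)
c = (0, 1/3, 2/3)
Ac = (0, 0, 2/9)
Σ b_i: 1/4·1 + 3/4·1 = 1 ✓
b·c: 3/4·2/3 = 1/2 ✓
b·c²: 3/4·4/9 = 1/3 ✓
b·Ac: 3/4·2/9 = 1/6 ✓; 3 stages ⇒ order 3.

3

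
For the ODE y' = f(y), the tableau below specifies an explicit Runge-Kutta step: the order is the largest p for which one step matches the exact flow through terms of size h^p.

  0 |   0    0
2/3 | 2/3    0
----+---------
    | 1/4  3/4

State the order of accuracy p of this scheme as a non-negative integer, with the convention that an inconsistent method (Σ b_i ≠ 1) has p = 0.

b = (1/4, 3/4)
c = (0, 2/3)
Σ b_i: 1/4·1 + 3/4·1 = 1 ✓
b·c: 3/4·2/3 = 1/2 ✓; 2 stages ⇒ order 2.

2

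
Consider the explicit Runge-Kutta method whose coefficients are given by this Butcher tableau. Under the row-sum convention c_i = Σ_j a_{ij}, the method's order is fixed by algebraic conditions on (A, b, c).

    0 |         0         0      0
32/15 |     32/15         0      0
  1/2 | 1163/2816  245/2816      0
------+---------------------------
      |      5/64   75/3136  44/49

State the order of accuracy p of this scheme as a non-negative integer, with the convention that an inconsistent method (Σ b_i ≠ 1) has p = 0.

3

b = (5/64, 75/3136, 44/49)
c = (0, 32/15, 1/2)
Ac = (0, 0, 49/264)
Σ b_i: 5/64·1 + 75/3136·1 + 44/49·1 = 1 ✓
b·c: 75/3136·32/15 + 44/49·1/2 = 1/2 ✓
b·c²: 75/3136·1024/225 + 44/49·1/4 = 1/3 ✓
b·Ac: 44/49·49/264 = 1/6 ✓; 3 stages ⇒ order 3.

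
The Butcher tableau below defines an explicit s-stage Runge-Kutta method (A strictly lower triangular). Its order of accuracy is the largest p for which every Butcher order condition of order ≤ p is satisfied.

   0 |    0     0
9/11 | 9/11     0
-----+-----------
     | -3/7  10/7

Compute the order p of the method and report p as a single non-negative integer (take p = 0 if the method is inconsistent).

b = (-3/7, 10/7)
c = (0, 9/11)
Σ b_i: (-3/7)·1 + 10/7·1 = 1 ✓
b·c: 10/7·9/11 = 90/77 ≠ 1/2 ⇒ order 1.

1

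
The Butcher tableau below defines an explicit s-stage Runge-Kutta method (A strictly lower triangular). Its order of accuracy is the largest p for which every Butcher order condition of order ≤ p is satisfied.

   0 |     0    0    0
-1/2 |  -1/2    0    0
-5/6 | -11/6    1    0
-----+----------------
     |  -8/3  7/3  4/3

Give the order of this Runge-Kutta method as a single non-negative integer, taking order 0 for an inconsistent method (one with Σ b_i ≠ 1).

b = (-8/3, 7/3, 4/3)
c = (0, -1/2, -5/6)
Ac = (0, 0, -1/2)
Σ b_i: (-8/3)·1 + 7/3·1 + 4/3·1 = 1 ✓
b·c: 7/3·(-1/2) + 4/3·(-5/6) = -41/18 ≠ 1/2 ⇒ order 1.

1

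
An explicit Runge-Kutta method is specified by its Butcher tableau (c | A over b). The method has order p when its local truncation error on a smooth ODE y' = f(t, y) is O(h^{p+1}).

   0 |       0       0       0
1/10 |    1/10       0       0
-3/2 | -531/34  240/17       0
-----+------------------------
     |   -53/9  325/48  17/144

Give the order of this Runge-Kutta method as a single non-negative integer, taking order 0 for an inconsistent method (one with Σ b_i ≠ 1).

b = (-53/9, 325/48, 17/144)
c = (0, 1/10, -3/2)
Ac = (0, 0, 24/17)
Σ b_i: (-53/9)·1 + 325/48·1 + 17/144·1 = 1 ✓
b·c: 325/48·1/10 + 17/144·(-3/2) = 1/2 ✓
b·c²: 325/48·1/100 + 17/144·9/4 = 1/3 ✓
b·Ac: 17/144·24/17 = 1/6 ✓; 3 stages ⇒ order 3.

3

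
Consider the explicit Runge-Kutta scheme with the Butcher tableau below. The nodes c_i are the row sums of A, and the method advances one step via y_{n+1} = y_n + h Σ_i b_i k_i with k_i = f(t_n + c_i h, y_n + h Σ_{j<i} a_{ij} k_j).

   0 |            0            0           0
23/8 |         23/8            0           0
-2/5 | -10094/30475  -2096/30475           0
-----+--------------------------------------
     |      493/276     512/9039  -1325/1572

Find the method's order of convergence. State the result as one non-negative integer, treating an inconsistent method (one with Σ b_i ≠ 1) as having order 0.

3

b = (493/276, 512/9039, -1325/1572)
c = (0, 23/8, -2/5)
Ac = (0, 0, -262/1325)
Σ b_i: 493/276·1 + 512/9039·1 + (-1325/1572)·1 = 1 ✓
b·c: 512/9039·23/8 + (-1325/1572)·(-2/5) = 1/2 ✓
b·c²: 512/9039·529/64 + (-1325/1572)·4/25 = 1/3 ✓
b·Ac: (-1325/1572)·(-262/1325) = 1/6 ✓; 3 stages ⇒ order 3.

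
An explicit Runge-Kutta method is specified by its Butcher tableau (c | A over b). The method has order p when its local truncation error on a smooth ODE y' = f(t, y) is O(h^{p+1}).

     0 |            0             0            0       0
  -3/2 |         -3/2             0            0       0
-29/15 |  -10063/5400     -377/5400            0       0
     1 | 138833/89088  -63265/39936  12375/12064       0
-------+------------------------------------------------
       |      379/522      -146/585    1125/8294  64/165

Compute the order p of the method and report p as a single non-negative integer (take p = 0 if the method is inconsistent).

b = (379/522, -146/585, 1125/8294, 64/165)
c = (0, -3/2, -29/15, 1)
Ac = (0, 0, 377/3600, 805/2048)
Σ b_i: 379/522·1 + (-146/585)·1 + 1125/8294·1 + 64/165·1 = 1 ✓
b·c: (-146/585)·(-3/2) + 1125/8294·(-29/15) + 64/165·1 = 1/2 ✓
b·c²: (-146/585)·9/4 + 1125/8294·841/225 + 64/165·1 = 1/3 ✓
b·Ac: 1125/8294·377/3600 + 64/165·805/2048 = 1/6 ✓
b·c³: (-146/585)·(-27/8) + 1125/8294·(-24389/3375) + 64/165·1 = 1/4 ✓
b·(c∘Ac): 1125/8294·(-10933/54000) + 64/165·805/2048 = 1/8 ✓
b·Ac²: 1125/8294·(-377/2400) + 64/165·1105/4096 = 1/12 ✓
b·A²c: 64/165·55/512 = 1/24 ✓; 4 stages ⇒ order 4.

4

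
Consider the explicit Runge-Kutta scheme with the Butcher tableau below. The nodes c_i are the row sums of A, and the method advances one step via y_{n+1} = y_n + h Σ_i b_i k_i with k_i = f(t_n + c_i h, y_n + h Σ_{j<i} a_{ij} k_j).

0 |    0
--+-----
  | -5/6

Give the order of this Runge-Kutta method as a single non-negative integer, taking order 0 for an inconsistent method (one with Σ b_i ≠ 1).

b = (-5/6)
c = (0)
Σ b_i: (-5/6)·1 = -5/6 ≠ 1 ⇒ order 0.

0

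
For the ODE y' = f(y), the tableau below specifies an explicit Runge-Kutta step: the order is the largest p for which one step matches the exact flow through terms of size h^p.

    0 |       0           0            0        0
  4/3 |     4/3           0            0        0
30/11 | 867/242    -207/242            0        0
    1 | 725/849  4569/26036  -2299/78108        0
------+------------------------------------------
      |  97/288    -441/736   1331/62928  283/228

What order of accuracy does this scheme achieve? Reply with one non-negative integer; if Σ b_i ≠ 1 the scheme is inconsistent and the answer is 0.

b = (97/288, -441/736, 1331/62928, 283/228)
c = (0, 4/3, 30/11, 1)
Ac = (0, 0, -138/121, 87/566)
Σ b_i: 97/288·1 + (-441/736)·1 + 1331/62928·1 + 283/228·1 = 1 ✓
b·c: (-441/736)·4/3 + 1331/62928·30/11 + 283/228·1 = 1/2 ✓
b·c²: (-441/736)·16/9 + 1331/62928·900/121 + 283/228·1 = 1/3 ✓
b·Ac: 1331/62928·(-138/121) + 283/228·87/566 = 1/6 ✓
b·c³: (-441/736)·64/27 + 1331/62928·27000/1331 + 283/228·1 = 1/4 ✓
b·(c∘Ac): 1331/62928·(-4140/1331) + 283/228·87/566 = 1/8 ✓
b·Ac²: 1331/62928·(-184/121) + 283/228·79/849 = 1/12 ✓
b·A²c: 283/228·19/566 = 1/24 ✓; 4 stages ⇒ order 4.

4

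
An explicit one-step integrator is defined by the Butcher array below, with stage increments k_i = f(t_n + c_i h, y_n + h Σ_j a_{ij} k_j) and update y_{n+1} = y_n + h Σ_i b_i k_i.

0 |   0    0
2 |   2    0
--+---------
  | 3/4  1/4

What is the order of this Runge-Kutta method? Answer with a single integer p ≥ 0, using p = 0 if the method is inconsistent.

b = (3/4, 1/4)
c = (0, 2)
Σ b_i: 3/4·1 + 1/4·1 = 1 ✓
b·c: 1/4·2 = 1/2 ✓; 2 stages ⇒ order 2.

2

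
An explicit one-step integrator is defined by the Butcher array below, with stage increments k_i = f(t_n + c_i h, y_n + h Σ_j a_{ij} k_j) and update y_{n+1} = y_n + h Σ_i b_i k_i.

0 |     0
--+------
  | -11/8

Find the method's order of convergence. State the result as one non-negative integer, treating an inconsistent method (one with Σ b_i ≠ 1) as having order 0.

b = (-11/8)
c = (0)
Σ b_i: (-11/8)·1 = -11/8 ≠ 1 ⇒ order 0.

0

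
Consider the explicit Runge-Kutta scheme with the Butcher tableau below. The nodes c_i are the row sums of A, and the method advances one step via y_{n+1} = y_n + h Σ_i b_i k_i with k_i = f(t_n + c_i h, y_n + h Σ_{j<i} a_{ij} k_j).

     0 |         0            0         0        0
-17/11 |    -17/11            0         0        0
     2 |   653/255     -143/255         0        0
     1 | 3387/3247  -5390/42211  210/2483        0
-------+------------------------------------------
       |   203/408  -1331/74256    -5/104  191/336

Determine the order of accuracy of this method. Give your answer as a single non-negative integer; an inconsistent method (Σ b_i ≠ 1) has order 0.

b = (203/408, -1331/74256, -5/104, 191/336)
c = (0, -17/11, 2, 1)
Ac = (0, 0, 13/15, 70/191)
Σ b_i: 203/408·1 + (-1331/74256)·1 + (-5/104)·1 + 191/336·1 = 1 ✓
b·c: (-1331/74256)·(-17/11) + (-5/104)·2 + 191/336·1 = 1/2 ✓
b·c²: (-1331/74256)·289/121 + (-5/104)·4 + 191/336·1 = 1/3 ✓
b·Ac: (-5/104)·13/15 + 191/336·70/191 = 1/6 ✓
b·c³: (-1331/74256)·(-4913/1331) + (-5/104)·8 + 191/336·1 = 1/4 ✓
b·(c∘Ac): (-5/104)·26/15 + 191/336·70/191 = 1/8 ✓
b·Ac²: (-5/104)·(-221/165) + 191/336·70/2101 = 1/12 ✓
b·A²c: 191/336·14/191 = 1/24 ✓; 4 stages ⇒ order 4.

4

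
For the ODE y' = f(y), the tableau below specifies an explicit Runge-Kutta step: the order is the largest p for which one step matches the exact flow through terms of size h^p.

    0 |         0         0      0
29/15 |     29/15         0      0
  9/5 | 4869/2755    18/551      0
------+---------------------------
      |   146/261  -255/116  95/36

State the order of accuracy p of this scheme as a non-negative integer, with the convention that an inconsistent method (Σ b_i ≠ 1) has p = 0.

b = (146/261, -255/116, 95/36)
c = (0, 29/15, 9/5)
Ac = (0, 0, 6/95)
Σ b_i: 146/261·1 + (-255/116)·1 + 95/36·1 = 1 ✓
b·c: (-255/116)·29/15 + 95/36·9/5 = 1/2 ✓
b·c²: (-255/116)·841/225 + 95/36·81/25 = 1/3 ✓
b·Ac: 95/36·6/95 = 1/6 ✓; 3 stages ⇒ order 3.

3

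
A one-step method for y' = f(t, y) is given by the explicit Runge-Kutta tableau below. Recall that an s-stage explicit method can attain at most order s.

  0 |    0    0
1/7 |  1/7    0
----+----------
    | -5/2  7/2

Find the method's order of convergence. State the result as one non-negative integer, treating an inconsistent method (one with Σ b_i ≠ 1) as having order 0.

b = (-5/2, 7/2)
c = (0, 1/7)
Σ b_i: (-5/2)·1 + 7/2·1 = 1 ✓
b·c: 7/2·1/7 = 1/2 ✓; 2 stages ⇒ order 2.

2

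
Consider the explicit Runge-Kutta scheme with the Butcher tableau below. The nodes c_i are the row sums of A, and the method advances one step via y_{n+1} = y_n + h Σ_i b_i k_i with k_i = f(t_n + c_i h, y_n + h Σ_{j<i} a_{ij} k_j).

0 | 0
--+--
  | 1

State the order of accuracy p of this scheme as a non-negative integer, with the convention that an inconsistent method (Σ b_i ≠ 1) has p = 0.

b = (1)
c = (0)
Σ b_i: 1·1 = 1 ✓; 1 stage ⇒ order 1.

1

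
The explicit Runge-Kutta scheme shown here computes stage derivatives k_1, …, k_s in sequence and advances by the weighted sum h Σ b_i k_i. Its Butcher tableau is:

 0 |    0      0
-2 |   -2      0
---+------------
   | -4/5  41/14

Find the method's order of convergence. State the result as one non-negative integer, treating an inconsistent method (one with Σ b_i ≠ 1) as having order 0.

b = (-4/5, 41/14)
c = (0, -2)
Σ b_i: (-4/5)·1 + 41/14·1 = 149/70 ≠ 1 ⇒ order 0.

0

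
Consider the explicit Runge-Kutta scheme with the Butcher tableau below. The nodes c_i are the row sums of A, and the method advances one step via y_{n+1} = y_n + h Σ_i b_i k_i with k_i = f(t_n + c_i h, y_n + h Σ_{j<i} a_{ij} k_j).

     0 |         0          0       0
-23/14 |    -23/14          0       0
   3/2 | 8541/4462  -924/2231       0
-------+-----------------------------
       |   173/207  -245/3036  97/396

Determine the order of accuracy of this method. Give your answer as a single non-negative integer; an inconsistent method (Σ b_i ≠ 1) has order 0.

3

b = (173/207, -245/3036, 97/396)
c = (0, -23/14, 3/2)
Ac = (0, 0, 66/97)
Σ b_i: 173/207·1 + (-245/3036)·1 + 97/396·1 = 1 ✓
b·c: (-245/3036)·(-23/14) + 97/396·3/2 = 1/2 ✓
b·c²: (-245/3036)·529/196 + 97/396·9/4 = 1/3 ✓
b·Ac: 97/396·66/97 = 1/6 ✓; 3 stages ⇒ order 3.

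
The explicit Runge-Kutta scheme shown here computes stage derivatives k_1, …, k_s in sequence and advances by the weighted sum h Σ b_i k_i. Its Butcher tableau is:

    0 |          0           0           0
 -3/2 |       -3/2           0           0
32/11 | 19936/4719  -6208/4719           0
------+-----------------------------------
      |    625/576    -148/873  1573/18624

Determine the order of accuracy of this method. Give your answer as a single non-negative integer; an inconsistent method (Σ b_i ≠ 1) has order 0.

b = (625/576, -148/873, 1573/18624)
c = (0, -3/2, 32/11)
Ac = (0, 0, 3104/1573)
Σ b_i: 625/576·1 + (-148/873)·1 + 1573/18624·1 = 1 ✓
b·c: (-148/873)·(-3/2) + 1573/18624·32/11 = 1/2 ✓
b·c²: (-148/873)·9/4 + 1573/18624·1024/121 = 1/3 ✓
b·Ac: 1573/18624·3104/1573 = 1/6 ✓; 3 stages ⇒ order 3.

3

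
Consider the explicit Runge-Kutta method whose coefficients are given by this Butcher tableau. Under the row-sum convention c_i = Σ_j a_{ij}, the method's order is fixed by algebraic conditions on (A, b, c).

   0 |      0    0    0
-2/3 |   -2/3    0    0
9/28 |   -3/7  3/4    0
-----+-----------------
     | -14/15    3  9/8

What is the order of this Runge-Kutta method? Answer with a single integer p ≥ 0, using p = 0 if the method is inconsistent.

b = (-14/15, 3, 9/8)
c = (0, -2/3, 9/28)
Ac = (0, 0, -1/2)
Σ b_i: (-14/15)·1 + 3·1 + 9/8·1 = 383/120 ≠ 1 ⇒ order 0.

0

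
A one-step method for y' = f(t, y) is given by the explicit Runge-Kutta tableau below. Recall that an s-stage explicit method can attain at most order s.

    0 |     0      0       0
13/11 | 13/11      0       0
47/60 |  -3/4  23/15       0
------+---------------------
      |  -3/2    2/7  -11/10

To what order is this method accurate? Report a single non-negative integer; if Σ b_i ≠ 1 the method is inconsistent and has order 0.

0

b = (-3/2, 2/7, -11/10)
c = (0, 13/11, 47/60)
Ac = (0, 0, 299/165)
Σ b_i: (-3/2)·1 + 2/7·1 + (-11/10)·1 = -81/35 ≠ 1 ⇒ order 0.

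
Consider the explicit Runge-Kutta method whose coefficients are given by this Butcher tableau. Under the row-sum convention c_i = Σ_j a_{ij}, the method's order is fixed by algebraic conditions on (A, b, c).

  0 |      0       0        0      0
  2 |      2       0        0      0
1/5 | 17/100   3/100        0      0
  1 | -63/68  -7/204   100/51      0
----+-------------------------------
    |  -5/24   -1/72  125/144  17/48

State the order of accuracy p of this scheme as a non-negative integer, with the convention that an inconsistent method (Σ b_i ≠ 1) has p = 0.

b = (-5/24, -1/72, 125/144, 17/48)
c = (0, 2, 1/5, 1)
Ac = (0, 0, 3/50, 11/34)
Σ b_i: (-5/24)·1 + (-1/72)·1 + 125/144·1 + 17/48·1 = 1 ✓
b·c: (-1/72)·2 + 125/144·1/5 + 17/48·1 = 1/2 ✓
b·c²: (-1/72)·4 + 125/144·1/25 + 17/48·1 = 1/3 ✓
b·Ac: 125/144·3/50 + 17/48·11/34 = 1/6 ✓
b·c³: (-1/72)·8 + 125/144·1/125 + 17/48·1 = 1/4 ✓
b·(c∘Ac): 125/144·3/250 + 17/48·11/34 = 1/8 ✓
b·Ac²: 125/144·3/25 + 17/48·(-1/17) = 1/12 ✓
b·A²c: 17/48·2/17 = 1/24 ✓; 4 stages ⇒ order 4.

4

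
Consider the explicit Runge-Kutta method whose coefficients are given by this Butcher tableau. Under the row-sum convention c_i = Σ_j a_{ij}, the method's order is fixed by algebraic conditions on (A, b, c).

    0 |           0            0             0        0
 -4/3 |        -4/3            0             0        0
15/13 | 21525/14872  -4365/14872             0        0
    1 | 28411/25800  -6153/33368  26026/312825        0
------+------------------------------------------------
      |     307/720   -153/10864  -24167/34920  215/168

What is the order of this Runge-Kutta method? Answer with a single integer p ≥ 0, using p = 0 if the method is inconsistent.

4

b = (307/720, -153/10864, -24167/34920, 215/168)
c = (0, -4/3, 15/13, 1)
Ac = (0, 0, 1455/3718, 147/430)
Σ b_i: 307/720·1 + (-153/10864)·1 + (-24167/34920)·1 + 215/168·1 = 1 ✓
b·c: (-153/10864)·(-4/3) + (-24167/34920)·15/13 + 215/168·1 = 1/2 ✓
b·c²: (-153/10864)·16/9 + (-24167/34920)·225/169 + 215/168·1 = 1/3 ✓
b·Ac: (-24167/34920)·1455/3718 + 215/168·147/430 = 1/6 ✓
b·c³: (-153/10864)·(-64/27) + (-24167/34920)·3375/2197 + 215/168·1 = 1/4 ✓
b·(c∘Ac): (-24167/34920)·21825/48334 + 215/168·147/430 = 1/8 ✓
b·Ac²: (-24167/34920)·(-970/1859) + 215/168·(-28/129) = 1/12 ✓
b·A²c: 215/168·7/215 = 1/24 ✓; 4 stages ⇒ order 4.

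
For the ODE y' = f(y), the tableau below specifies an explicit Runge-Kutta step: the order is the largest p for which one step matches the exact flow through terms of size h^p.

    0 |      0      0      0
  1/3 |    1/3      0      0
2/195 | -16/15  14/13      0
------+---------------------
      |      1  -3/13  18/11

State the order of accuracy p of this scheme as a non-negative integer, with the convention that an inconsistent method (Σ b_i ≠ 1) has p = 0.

b = (1, -3/13, 18/11)
c = (0, 1/3, 2/195)
Ac = (0, 0, 14/39)
Σ b_i: 1·1 + (-3/13)·1 + 18/11·1 = 344/143 ≠ 1 ⇒ order 0.

0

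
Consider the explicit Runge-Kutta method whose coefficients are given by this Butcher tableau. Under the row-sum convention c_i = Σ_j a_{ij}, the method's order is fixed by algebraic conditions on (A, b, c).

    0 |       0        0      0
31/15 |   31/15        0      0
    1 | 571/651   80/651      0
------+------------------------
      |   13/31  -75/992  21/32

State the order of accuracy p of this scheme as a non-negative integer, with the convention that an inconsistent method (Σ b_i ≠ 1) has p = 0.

3

b = (13/31, -75/992, 21/32)
c = (0, 31/15, 1)
Ac = (0, 0, 16/63)
Σ b_i: 13/31·1 + (-75/992)·1 + 21/32·1 = 1 ✓
b·c: (-75/992)·31/15 + 21/32·1 = 1/2 ✓
b·c²: (-75/992)·961/225 + 21/32·1 = 1/3 ✓
b·Ac: 21/32·16/63 = 1/6 ✓; 3 stages ⇒ order 3.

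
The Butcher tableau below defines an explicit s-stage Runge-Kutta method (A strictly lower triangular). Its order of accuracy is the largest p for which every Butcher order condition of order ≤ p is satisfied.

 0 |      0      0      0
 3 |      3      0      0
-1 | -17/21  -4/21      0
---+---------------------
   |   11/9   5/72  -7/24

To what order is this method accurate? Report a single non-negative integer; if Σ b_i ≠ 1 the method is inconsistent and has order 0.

3

b = (11/9, 5/72, -7/24)
c = (0, 3, -1)
Ac = (0, 0, -4/7)
Σ b_i: 11/9·1 + 5/72·1 + (-7/24)·1 = 1 ✓
b·c: 5/72·3 + (-7/24)·(-1) = 1/2 ✓
b·c²: 5/72·9 + (-7/24)·1 = 1/3 ✓
b·Ac: (-7/24)·(-4/7) = 1/6 ✓; 3 stages ⇒ order 3.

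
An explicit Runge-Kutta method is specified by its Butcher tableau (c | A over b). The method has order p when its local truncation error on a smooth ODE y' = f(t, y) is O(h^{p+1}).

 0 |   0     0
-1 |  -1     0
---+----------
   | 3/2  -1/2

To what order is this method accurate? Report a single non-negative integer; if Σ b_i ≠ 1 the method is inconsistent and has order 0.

2

b = (3/2, -1/2)
c = (0, -1)
Σ b_i: 3/2·1 + (-1/2)·1 = 1 ✓
b·c: (-1/2)·(-1) = 1/2 ✓; 2 stages ⇒ order 2.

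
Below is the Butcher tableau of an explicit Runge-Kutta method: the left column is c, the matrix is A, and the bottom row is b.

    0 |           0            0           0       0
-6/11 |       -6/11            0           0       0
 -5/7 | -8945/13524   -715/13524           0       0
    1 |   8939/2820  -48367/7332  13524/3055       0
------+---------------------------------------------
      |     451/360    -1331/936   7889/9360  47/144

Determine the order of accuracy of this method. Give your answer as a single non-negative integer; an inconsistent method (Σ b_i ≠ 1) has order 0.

4

b = (451/360, -1331/936, 7889/9360, 47/144)
c = (0, -6/11, -5/7, 1)
Ac = (0, 0, 65/2254, 41/94)
Σ b_i: 451/360·1 + (-1331/936)·1 + 7889/9360·1 + 47/144·1 = 1 ✓
b·c: (-1331/936)·(-6/11) + 7889/9360·(-5/7) + 47/144·1 = 1/2 ✓
b·c²: (-1331/936)·36/121 + 7889/9360·25/49 + 47/144·1 = 1/3 ✓
b·Ac: 7889/9360·65/2254 + 47/144·41/94 = 1/6 ✓
b·c³: (-1331/936)·(-216/1331) + 7889/9360·(-125/343) + 47/144·1 = 1/4 ✓
b·(c∘Ac): 7889/9360·(-325/15778) + 47/144·41/94 = 1/8 ✓
b·Ac²: 7889/9360·(-195/12397) + 47/144·153/517 = 1/12 ✓
b·A²c: 47/144·6/47 = 1/24 ✓; 4 stages ⇒ order 4.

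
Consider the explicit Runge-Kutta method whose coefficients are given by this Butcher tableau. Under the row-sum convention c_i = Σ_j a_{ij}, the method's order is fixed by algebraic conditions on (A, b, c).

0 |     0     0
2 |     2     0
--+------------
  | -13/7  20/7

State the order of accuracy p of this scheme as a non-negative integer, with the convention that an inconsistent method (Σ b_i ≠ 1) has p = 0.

b = (-13/7, 20/7)
c = (0, 2)
Σ b_i: (-13/7)·1 + 20/7·1 = 1 ✓
b·c: 20/7·2 = 40/7 ≠ 1/2 ⇒ order 1.

1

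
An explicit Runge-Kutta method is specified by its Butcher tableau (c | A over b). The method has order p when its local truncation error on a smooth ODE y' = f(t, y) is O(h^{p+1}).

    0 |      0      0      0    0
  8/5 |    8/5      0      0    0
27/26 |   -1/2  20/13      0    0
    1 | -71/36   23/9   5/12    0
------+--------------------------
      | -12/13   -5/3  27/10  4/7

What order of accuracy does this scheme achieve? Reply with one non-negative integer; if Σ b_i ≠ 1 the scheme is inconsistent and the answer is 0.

b = (-12/13, -5/3, 27/10, 4/7)
c = (0, 8/5, 27/26, 1)
Ac = (0, 0, 32/13, 21161/4680)
Σ b_i: (-12/13)·1 + (-5/3)·1 + 27/10·1 + 4/7·1 = 1861/2730 ≠ 1 ⇒ order 0.

0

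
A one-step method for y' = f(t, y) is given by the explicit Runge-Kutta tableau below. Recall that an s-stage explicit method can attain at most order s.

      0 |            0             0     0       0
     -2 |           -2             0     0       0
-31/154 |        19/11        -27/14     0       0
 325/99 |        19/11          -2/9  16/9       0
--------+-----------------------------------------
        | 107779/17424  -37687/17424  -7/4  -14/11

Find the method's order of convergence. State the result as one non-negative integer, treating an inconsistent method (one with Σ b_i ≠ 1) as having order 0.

b = (107779/17424, -37687/17424, -7/4, -14/11)
c = (0, -2, -31/154, 325/99)
Ac = (0, 0, 27/7, 20/231)
Σ b_i: 107779/17424·1 + (-37687/17424)·1 + (-7/4)·1 + (-14/11)·1 = 1 ✓
b·c: (-37687/17424)·(-2) + (-7/4)·(-31/154) + (-14/11)·325/99 = 1/2 ✓
b·c²: (-37687/17424)·4 + (-7/4)·961/23716 + (-14/11)·105625/9801 = -270944615/12074832 ≠ 1/3 ⇒ order 2.
b·Ac: (-7/4)·27/7 + (-14/11)·20/231 = -9961/1452 ≠ 1/6

2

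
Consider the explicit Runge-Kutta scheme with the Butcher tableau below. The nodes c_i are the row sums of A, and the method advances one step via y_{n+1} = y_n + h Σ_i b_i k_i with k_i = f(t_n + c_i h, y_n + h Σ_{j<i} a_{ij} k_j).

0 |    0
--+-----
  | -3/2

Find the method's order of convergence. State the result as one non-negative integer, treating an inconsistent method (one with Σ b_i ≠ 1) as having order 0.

b = (-3/2)
c = (0)
Σ b_i: (-3/2)·1 = -3/2 ≠ 1 ⇒ order 0.

0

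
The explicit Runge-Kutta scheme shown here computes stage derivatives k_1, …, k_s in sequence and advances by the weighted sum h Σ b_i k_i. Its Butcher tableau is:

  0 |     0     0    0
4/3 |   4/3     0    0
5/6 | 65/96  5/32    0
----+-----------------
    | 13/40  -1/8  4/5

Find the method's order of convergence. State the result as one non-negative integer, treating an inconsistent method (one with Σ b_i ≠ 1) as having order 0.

b = (13/40, -1/8, 4/5)
c = (0, 4/3, 5/6)
Ac = (0, 0, 5/24)
Σ b_i: 13/40·1 + (-1/8)·1 + 4/5·1 = 1 ✓
b·c: (-1/8)·4/3 + 4/5·5/6 = 1/2 ✓
b·c²: (-1/8)·16/9 + 4/5·25/36 = 1/3 ✓
b·Ac: 4/5·5/24 = 1/6 ✓; 3 stages ⇒ order 3.

3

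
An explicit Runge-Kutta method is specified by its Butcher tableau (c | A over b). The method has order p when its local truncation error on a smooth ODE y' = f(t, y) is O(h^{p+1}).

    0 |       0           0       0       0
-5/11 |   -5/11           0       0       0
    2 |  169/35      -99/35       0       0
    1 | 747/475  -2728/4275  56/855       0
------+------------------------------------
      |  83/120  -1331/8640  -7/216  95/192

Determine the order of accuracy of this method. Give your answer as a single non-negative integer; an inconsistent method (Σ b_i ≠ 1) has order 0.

4

b = (83/120, -1331/8640, -7/216, 95/192)
c = (0, -5/11, 2, 1)
Ac = (0, 0, 9/7, 8/19)
Σ b_i: 83/120·1 + (-1331/8640)·1 + (-7/216)·1 + 95/192·1 = 1 ✓
b·c: (-1331/8640)·(-5/11) + (-7/216)·2 + 95/192·1 = 1/2 ✓
b·c²: (-1331/8640)·25/121 + (-7/216)·4 + 95/192·1 = 1/3 ✓
b·Ac: (-7/216)·9/7 + 95/192·8/19 = 1/6 ✓
b·c³: (-1331/8640)·(-125/1331) + (-7/216)·8 + 95/192·1 = 1/4 ✓
b·(c∘Ac): (-7/216)·18/7 + 95/192·8/19 = 1/8 ✓
b·Ac²: (-7/216)·(-45/77) + 95/192·136/1045 = 1/12 ✓
b·A²c: 95/192·8/95 = 1/24 ✓; 4 stages ⇒ order 4.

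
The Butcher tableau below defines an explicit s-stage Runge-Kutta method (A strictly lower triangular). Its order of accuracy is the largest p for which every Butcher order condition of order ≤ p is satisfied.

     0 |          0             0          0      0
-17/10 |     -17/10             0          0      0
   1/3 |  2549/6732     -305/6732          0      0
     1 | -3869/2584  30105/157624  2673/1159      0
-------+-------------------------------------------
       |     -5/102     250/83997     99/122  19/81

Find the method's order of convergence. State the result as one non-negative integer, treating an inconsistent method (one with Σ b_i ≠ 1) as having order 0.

b = (-5/102, 250/83997, 99/122, 19/81)
c = (0, -17/10, 1/3, 1)
Ac = (0, 0, 61/792, 135/304)
Σ b_i: (-5/102)·1 + 250/83997·1 + 99/122·1 + 19/81·1 = 1 ✓
b·c: 250/83997·(-17/10) + 99/122·1/3 + 19/81·1 = 1/2 ✓
b·c²: 250/83997·289/100 + 99/122·1/9 + 19/81·1 = 1/3 ✓
b·Ac: 99/122·61/792 + 19/81·135/304 = 1/6 ✓
b·c³: 250/83997·(-4913/1000) + 99/122·1/27 + 19/81·1 = 1/4 ✓
b·(c∘Ac): 99/122·61/2376 + 19/81·135/304 = 1/8 ✓
b·Ac²: 99/122·(-1037/7920) + 19/81·2457/3040 = 1/12 ✓
b·A²c: 19/81·27/152 = 1/24 ✓; 4 stages ⇒ order 4.

4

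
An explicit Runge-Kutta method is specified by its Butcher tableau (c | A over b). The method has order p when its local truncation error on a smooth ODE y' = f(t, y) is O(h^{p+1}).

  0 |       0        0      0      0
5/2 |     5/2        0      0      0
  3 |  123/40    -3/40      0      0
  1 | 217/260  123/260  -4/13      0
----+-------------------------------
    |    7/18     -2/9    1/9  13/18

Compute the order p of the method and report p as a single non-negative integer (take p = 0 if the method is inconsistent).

4

b = (7/18, -2/9, 1/9, 13/18)
c = (0, 5/2, 3, 1)
Ac = (0, 0, -3/16, 27/104)
Σ b_i: 7/18·1 + (-2/9)·1 + 1/9·1 + 13/18·1 = 1 ✓
b·c: (-2/9)·5/2 + 1/9·3 + 13/18·1 = 1/2 ✓
b·c²: (-2/9)·25/4 + 1/9·9 + 13/18·1 = 1/3 ✓
b·Ac: 1/9·(-3/16) + 13/18·27/104 = 1/6 ✓
b·c³: (-2/9)·125/8 + 1/9·27 + 13/18·1 = 1/4 ✓
b·(c∘Ac): 1/9·(-9/16) + 13/18·27/104 = 1/8 ✓
b·Ac²: 1/9·(-15/32) + 13/18·3/16 = 1/12 ✓
b·A²c: 13/18·3/52 = 1/24 ✓; 4 stages ⇒ order 4.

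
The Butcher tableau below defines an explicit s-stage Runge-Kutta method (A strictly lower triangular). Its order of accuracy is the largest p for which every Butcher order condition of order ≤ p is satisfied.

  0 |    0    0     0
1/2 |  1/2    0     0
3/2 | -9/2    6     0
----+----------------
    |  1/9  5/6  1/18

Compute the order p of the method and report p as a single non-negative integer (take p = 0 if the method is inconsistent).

3

b = (1/9, 5/6, 1/18)
c = (0, 1/2, 3/2)
Ac = (0, 0, 3)
Σ b_i: 1/9·1 + 5/6·1 + 1/18·1 = 1 ✓
b·c: 5/6·1/2 + 1/18·3/2 = 1/2 ✓
b·c²: 5/6·1/4 + 1/18·9/4 = 1/3 ✓
b·Ac: 1/18·3 = 1/6 ✓; 3 stages ⇒ order 3.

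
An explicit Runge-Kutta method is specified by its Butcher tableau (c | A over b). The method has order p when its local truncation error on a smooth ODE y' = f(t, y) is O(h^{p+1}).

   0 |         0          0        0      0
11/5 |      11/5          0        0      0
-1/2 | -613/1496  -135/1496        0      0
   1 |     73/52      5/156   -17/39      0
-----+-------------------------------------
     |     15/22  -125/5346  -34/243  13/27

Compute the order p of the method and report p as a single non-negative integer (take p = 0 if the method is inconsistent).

b = (15/22, -125/5346, -34/243, 13/27)
c = (0, 11/5, -1/2, 1)
Ac = (0, 0, -27/136, 15/52)
Σ b_i: 15/22·1 + (-125/5346)·1 + (-34/243)·1 + 13/27·1 = 1 ✓
b·c: (-125/5346)·11/5 + (-34/243)·(-1/2) + 13/27·1 = 1/2 ✓
b·c²: (-125/5346)·121/25 + (-34/243)·1/4 + 13/27·1 = 1/3 ✓
b·Ac: (-34/243)·(-27/136) + 13/27·15/52 = 1/6 ✓
b·c³: (-125/5346)·1331/125 + (-34/243)·(-1/8) + 13/27·1 = 1/4 ✓
b·(c∘Ac): (-34/243)·27/272 + 13/27·15/52 = 1/8 ✓
b·Ac²: (-34/243)·(-297/680) + 13/27·3/65 = 1/12 ✓
b·A²c: 13/27·9/104 = 1/24 ✓; 4 stages ⇒ order 4.

4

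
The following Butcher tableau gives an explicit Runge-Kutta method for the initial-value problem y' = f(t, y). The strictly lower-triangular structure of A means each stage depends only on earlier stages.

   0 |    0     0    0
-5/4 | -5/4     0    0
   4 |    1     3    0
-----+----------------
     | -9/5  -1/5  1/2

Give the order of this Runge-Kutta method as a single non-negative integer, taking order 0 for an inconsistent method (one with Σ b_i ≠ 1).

b = (-9/5, -1/5, 1/2)
c = (0, -5/4, 4)
Ac = (0, 0, -15/4)
Σ b_i: (-9/5)·1 + (-1/5)·1 + 1/2·1 = -3/2 ≠ 1 ⇒ order 0.

0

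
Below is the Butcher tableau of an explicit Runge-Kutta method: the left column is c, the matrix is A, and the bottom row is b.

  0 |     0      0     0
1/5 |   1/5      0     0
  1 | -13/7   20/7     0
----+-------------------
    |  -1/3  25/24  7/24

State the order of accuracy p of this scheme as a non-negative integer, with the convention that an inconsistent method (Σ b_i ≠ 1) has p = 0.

3

b = (-1/3, 25/24, 7/24)
c = (0, 1/5, 1)
Ac = (0, 0, 4/7)
Σ b_i: (-1/3)·1 + 25/24·1 + 7/24·1 = 1 ✓
b·c: 25/24·1/5 + 7/24·1 = 1/2 ✓
b·c²: 25/24·1/25 + 7/24·1 = 1/3 ✓
b·Ac: 7/24·4/7 = 1/6 ✓; 3 stages ⇒ order 3.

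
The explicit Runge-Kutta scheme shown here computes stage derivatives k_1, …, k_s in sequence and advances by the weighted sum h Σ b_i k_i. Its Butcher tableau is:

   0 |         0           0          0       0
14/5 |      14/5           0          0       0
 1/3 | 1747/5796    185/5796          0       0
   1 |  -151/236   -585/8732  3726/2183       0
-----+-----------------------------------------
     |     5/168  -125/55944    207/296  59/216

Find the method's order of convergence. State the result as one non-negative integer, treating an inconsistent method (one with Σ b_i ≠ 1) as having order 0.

4

b = (5/168, -125/55944, 207/296, 59/216)
c = (0, 14/5, 1/3, 1)
Ac = (0, 0, 37/414, 45/118)
Σ b_i: 5/168·1 + (-125/55944)·1 + 207/296·1 + 59/216·1 = 1 ✓
b·c: (-125/55944)·14/5 + 207/296·1/3 + 59/216·1 = 1/2 ✓
b·c²: (-125/55944)·196/25 + 207/296·1/9 + 59/216·1 = 1/3 ✓
b·Ac: 207/296·37/414 + 59/216·45/118 = 1/6 ✓
b·c³: (-125/55944)·2744/125 + 207/296·1/27 + 59/216·1 = 1/4 ✓
b·(c∘Ac): 207/296·37/1242 + 59/216·45/118 = 1/8 ✓
b·Ac²: 207/296·259/1035 + 59/216·(-99/295) = 1/12 ✓
b·A²c: 59/216·9/59 = 1/24 ✓; 4 stages ⇒ order 4.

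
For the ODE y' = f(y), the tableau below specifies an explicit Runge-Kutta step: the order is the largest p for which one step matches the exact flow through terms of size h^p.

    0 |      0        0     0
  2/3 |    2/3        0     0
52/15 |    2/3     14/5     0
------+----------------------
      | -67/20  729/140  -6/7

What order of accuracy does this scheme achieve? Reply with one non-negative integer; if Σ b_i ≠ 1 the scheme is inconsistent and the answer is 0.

2

b = (-67/20, 729/140, -6/7)
c = (0, 2/3, 52/15)
Ac = (0, 0, 28/15)
Σ b_i: (-67/20)·1 + 729/140·1 + (-6/7)·1 = 1 ✓
b·c: 729/140·2/3 + (-6/7)·52/15 = 1/2 ✓
b·c²: 729/140·4/9 + (-6/7)·2704/225 = -599/75 ≠ 1/3 ⇒ order 2.
b·Ac: (-6/7)·28/15 = -8/5 ≠ 1/6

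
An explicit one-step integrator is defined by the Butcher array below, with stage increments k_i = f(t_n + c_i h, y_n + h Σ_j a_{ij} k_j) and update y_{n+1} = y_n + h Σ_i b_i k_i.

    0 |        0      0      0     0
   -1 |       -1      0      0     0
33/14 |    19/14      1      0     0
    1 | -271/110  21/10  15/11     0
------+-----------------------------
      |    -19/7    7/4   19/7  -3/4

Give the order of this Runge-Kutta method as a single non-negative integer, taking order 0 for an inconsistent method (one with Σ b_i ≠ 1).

b = (-19/7, 7/4, 19/7, -3/4)
c = (0, -1, 33/14, 1)
Ac = (0, 0, -1, 39/35)
Σ b_i: (-19/7)·1 + 7/4·1 + 19/7·1 + (-3/4)·1 = 1 ✓
b·c: 7/4·(-1) + 19/7·33/14 + (-3/4)·1 = 191/49 ≠ 1/2 ⇒ order 1.

1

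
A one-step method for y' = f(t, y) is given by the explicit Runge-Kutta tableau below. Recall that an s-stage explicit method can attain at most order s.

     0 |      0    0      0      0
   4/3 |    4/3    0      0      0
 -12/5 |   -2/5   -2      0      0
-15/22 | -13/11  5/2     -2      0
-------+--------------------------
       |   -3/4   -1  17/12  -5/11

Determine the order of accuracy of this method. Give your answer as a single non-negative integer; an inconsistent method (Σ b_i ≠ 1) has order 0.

0

b = (-3/4, -1, 17/12, -5/11)
c = (0, 4/3, -12/5, -15/22)
Ac = (0, 0, -8/3, 122/15)
Σ b_i: (-3/4)·1 + (-1)·1 + 17/12·1 + (-5/11)·1 = -26/33 ≠ 1 ⇒ order 0.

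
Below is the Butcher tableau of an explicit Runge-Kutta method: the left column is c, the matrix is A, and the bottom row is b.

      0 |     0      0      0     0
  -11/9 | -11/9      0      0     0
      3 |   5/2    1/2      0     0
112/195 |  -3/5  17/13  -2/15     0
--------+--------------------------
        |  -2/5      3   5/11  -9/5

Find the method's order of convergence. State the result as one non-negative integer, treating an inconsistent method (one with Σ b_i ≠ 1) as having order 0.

b = (-2/5, 3, 5/11, -9/5)
c = (0, -11/9, 3, 112/195)
Ac = (0, 0, -11/18, -1169/585)
Σ b_i: (-2/5)·1 + 3·1 + 5/11·1 + (-9/5)·1 = 69/55 ≠ 1 ⇒ order 0.

0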